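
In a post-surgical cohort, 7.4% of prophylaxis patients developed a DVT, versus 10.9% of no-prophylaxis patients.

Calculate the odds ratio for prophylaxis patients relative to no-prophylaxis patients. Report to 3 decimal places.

OR ≈ 0.653

odds, prophylaxis patients = 0.0740/0.9260 = 0.0799
odds, no-prophylaxis patients = 0.1090/0.8910 = 0.1223
OR = 0.0799 / 0.1223 = 0.653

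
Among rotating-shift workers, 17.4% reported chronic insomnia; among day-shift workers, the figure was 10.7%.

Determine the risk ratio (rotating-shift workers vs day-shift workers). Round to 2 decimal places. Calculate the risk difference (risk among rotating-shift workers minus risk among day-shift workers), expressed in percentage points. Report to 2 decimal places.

RR = 1.63; RD = 6.70

RR = 0.1740 / 0.1070 = 1.63
risk difference = 0.1740 − 0.1070 = 0.0670 → 6.70 percentage points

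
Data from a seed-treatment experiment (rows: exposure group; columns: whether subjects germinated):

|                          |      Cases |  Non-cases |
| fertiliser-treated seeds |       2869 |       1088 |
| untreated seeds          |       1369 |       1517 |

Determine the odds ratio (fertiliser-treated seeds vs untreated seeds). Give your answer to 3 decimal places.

OR = (2869 × 1517) / (1088 × 1369) = 4352273/1489472 ≈ 2.922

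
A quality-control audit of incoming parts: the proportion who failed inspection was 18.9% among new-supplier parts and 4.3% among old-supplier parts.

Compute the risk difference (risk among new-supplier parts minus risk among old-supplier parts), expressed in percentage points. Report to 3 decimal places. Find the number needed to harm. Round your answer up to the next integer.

risk difference = 0.18900 − 0.04300 = 0.14600 → 14.600 percentage points
absolute risk difference = 0.146000
1 / 0.146000 = 6.849 → round up → 7

RD = 14.600; NNH = 7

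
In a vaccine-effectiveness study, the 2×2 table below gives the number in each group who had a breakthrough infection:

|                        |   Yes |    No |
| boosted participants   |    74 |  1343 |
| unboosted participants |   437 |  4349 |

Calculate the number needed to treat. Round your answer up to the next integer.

26

risk, boosted participants = 74/1417 = 0.052223
risk, unboosted participants = 437/4786 = 0.091308
absolute risk difference = 0.039085
1 / 0.039085 = 25.585 → round up → 26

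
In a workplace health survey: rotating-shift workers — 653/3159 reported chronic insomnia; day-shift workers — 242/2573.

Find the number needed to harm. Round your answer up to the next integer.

risk, rotating-shift workers = 653/3159 = 0.206711
risk, day-shift workers = 242/2573 = 0.094054
absolute risk difference = 0.112657
1 / 0.112657 = 8.877 → round up → 9

9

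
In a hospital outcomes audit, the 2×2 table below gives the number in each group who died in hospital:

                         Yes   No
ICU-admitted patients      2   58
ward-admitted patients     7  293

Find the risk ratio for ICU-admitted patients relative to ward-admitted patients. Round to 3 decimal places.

RR: 1.429

risk, ICU-admitted patients = 2/60 = 0.03333
risk, ward-admitted patients = 7/300 = 0.02333
RR = 0.03333 / 0.02333 = 1.429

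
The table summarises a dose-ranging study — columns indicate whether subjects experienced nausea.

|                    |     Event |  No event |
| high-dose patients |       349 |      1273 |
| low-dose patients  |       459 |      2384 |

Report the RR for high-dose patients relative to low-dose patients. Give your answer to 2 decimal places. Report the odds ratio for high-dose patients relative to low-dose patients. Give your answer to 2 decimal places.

RR = 1.33; OR = 1.42

risk, high-dose patients = 349/1622 = 0.2152
risk, low-dose patients = 459/2843 = 0.1614
RR = 0.2152 / 0.1614 = 1.33
odds, high-dose patients = 349/1273 = 0.2742
odds, low-dose patients = 459/2384 = 0.1925
OR = 0.2742 / 0.1925 = 1.42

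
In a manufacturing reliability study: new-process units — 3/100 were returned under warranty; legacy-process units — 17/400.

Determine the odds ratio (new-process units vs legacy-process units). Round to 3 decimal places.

OR = (3 × 383) / (97 × 17) = 1149/1649 ≈ 0.697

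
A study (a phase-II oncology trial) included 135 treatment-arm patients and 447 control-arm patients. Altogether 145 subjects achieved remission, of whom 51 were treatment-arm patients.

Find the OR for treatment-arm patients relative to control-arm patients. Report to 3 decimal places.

2.280

treatment-arm patients without the outcome: 135 − 51 = 84
control-arm patients with the outcome: 145 − 51 = 94
control-arm patients without the outcome: 447 − 94 = 353
OR = (51 × 353) / (84 × 94) = 18003/7896 ≈ 2.280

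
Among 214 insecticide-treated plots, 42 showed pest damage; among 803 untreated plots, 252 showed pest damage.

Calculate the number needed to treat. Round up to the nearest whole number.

risk, insecticide-treated plots = 42/214 = 0.196262
risk, untreated plots = 252/803 = 0.313823
absolute risk difference = 0.117561
1 / 0.117561 = 8.506 → round up → 9

9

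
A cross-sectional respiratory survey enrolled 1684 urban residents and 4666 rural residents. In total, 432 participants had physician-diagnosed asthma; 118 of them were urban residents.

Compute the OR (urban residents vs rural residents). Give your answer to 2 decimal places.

1.04

urban residents without the outcome: 1684 − 118 = 1566
rural residents with the outcome: 432 − 118 = 314
rural residents without the outcome: 4666 − 314 = 4352
OR = (118 × 4352) / (1566 × 314) = 513536/491724 ≈ 1.04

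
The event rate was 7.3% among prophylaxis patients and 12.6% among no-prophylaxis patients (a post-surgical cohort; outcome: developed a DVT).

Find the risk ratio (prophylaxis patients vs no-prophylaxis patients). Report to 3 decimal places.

RR = 0.0730 / 0.1260 = 0.579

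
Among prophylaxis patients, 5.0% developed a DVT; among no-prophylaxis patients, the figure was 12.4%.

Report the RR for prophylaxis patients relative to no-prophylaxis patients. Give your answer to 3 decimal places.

RR = 0.0500 / 0.1240 = 0.403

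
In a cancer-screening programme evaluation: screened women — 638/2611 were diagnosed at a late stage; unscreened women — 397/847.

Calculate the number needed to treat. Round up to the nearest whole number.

risk, screened women = 638/2611 = 0.244351
risk, unscreened women = 397/847 = 0.468713
absolute risk difference = 0.224362
1 / 0.224362 = 4.457 → round up → 5

NNT ≈ 5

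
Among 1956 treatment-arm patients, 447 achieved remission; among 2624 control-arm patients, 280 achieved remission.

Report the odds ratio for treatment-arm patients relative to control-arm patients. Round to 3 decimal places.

OR = (447 × 2344) / (1509 × 280) = 1047768/422520 ≈ 2.480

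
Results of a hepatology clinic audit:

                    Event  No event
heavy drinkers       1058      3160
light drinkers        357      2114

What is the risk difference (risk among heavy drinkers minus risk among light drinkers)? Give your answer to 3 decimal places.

0.106

risk, heavy drinkers = 1058/4218 = 0.2508
risk, light drinkers = 357/2471 = 0.1445
risk difference = 0.2508 − 0.1445 = 0.106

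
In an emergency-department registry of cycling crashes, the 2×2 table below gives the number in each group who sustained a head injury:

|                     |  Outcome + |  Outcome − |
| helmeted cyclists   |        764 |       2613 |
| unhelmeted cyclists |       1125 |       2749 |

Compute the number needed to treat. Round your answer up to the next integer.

NNT: 16

risk, helmeted cyclists = 764/3377 = 0.226236
risk, unhelmeted cyclists = 1125/3874 = 0.290398
absolute risk difference = 0.064161
1 / 0.064161 = 15.586 → round up → 16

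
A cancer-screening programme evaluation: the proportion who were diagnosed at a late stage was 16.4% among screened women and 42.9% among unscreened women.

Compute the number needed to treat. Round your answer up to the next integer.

4

absolute risk difference = 0.265000
1 / 0.265000 = 3.774 → round up → 4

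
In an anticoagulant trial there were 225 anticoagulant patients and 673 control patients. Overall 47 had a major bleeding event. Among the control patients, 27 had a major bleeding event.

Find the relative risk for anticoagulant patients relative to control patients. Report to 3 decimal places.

RR = 2.216

anticoagulant patients with the outcome: 47 − 27 = 20
anticoagulant patients without the outcome: 225 − 20 = 205
control patients without the outcome: 673 − 27 = 646
risk, anticoagulant patients = 20/225 = 0.08889
risk, control patients = 27/673 = 0.04012
RR = 0.08889 / 0.04012 = 2.216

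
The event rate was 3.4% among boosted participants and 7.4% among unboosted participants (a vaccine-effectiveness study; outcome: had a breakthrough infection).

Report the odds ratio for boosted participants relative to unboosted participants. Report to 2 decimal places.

0.44

odds, boosted participants = 0.03400/0.96600 = 0.03520
odds, unboosted participants = 0.07400/0.92600 = 0.07991
OR = 0.03520 / 0.07991 = 0.44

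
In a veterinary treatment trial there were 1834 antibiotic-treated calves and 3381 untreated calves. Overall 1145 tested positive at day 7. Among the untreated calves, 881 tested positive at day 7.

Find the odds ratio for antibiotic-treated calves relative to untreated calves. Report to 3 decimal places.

antibiotic-treated calves with the outcome: 1145 − 881 = 264
antibiotic-treated calves without the outcome: 1834 − 264 = 1570
untreated calves without the outcome: 3381 − 881 = 2500
OR = (264 × 2500) / (1570 × 881) = 660000/1383170 ≈ 0.477

0.477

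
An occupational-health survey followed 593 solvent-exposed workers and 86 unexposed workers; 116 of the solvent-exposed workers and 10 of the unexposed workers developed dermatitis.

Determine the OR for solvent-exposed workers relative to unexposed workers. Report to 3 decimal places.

odds, solvent-exposed workers = 116/477 = 0.2432
odds, unexposed workers = 10/76 = 0.1316
OR = 0.2432 / 0.1316 = 1.848

OR ≈ 1.848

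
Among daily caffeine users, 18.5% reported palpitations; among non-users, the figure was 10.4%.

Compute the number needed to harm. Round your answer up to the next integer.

absolute risk difference = 0.081000
1 / 0.081000 = 12.346 → round up → 13

13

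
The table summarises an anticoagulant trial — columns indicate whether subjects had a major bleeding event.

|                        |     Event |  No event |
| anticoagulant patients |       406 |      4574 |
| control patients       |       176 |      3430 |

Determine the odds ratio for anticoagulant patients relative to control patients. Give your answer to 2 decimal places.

odds, anticoagulant patients = 406/4574 = 0.08876
odds, control patients = 176/3430 = 0.05131
OR = 0.08876 / 0.05131 = 1.73

OR: 1.73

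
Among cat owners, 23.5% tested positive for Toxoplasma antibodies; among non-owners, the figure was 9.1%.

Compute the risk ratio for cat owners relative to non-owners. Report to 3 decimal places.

RR = 0.2350 / 0.0910 = 2.582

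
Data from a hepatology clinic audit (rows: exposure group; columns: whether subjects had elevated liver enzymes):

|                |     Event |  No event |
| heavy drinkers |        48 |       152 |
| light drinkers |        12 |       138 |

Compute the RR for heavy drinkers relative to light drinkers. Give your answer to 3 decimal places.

risk, heavy drinkers = 48/200 = 0.2400
risk, light drinkers = 12/150 = 0.0800
RR = 0.2400 / 0.0800 = 3.000

3.000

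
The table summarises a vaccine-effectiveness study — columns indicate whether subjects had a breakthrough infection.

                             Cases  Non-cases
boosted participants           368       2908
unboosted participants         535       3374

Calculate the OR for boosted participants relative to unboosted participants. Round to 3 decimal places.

0.798

odds, boosted participants = 368/2908 = 0.1265
odds, unboosted participants = 535/3374 = 0.1586
OR = 0.1265 / 0.1586 = 0.798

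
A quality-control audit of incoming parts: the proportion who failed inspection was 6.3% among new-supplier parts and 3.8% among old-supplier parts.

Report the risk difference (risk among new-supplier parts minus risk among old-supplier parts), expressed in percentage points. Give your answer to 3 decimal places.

risk difference = 0.06300 − 0.03800 = 0.02500 → 2.500 percentage points

RD: 2.500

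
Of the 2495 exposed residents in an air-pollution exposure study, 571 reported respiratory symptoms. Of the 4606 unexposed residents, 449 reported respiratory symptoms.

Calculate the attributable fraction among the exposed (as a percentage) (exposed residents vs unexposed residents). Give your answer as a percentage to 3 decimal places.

risk, exposed residents = 571/2495 = 0.2289
risk, unexposed residents = 449/4606 = 0.0975
AR% = (0.2289 − 0.0975) / 0.2289 = 0.5741 → 57.405%

AR% = 57.405%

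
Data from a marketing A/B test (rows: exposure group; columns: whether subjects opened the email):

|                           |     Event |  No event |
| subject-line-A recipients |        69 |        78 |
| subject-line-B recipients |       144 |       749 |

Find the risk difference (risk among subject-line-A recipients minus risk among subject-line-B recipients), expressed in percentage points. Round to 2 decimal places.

30.81

risk, subject-line-A recipients = 69/147 = 0.4694
risk, subject-line-B recipients = 144/893 = 0.1613
risk difference = 0.4694 − 0.1613 = 0.3081 → 30.81 percentage points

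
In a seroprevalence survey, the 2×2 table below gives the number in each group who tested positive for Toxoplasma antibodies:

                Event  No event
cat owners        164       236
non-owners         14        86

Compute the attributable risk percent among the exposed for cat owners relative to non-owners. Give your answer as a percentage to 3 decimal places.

risk, cat owners = 164/400 = 0.4100
risk, non-owners = 14/100 = 0.1400
AR% = (0.4100 − 0.1400) / 0.4100 = 0.6585 → 65.854%

65.854%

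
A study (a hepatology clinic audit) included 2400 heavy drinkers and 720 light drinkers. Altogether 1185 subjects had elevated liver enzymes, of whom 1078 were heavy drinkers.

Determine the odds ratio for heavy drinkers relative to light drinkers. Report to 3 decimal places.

heavy drinkers without the outcome: 2400 − 1078 = 1322
light drinkers with the outcome: 1185 − 1078 = 107
light drinkers without the outcome: 720 − 107 = 613
OR = (1078 × 613) / (1322 × 107) = 660814/141454 ≈ 4.672

4.672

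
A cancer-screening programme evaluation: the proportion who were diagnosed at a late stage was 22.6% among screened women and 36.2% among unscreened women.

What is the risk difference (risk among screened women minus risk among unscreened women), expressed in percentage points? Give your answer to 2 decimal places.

risk difference = 0.2260 − 0.3620 = -0.1360 → -13.60 percentage points

RD = -13.60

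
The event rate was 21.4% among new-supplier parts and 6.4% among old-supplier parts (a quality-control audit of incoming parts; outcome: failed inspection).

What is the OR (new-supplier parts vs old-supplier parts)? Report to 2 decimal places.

odds, new-supplier parts = 0.2140/0.7860 = 0.2723
odds, old-supplier parts = 0.0640/0.9360 = 0.0684
OR = 0.2723 / 0.0684 = 3.98

3.98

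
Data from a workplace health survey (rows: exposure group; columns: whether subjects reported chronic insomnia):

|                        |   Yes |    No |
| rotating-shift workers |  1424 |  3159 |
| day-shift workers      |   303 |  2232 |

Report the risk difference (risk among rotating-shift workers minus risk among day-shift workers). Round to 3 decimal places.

0.191

risk, rotating-shift workers = 1424/4583 = 0.3107
risk, day-shift workers = 303/2535 = 0.1195
risk difference = 0.3107 − 0.1195 = 0.191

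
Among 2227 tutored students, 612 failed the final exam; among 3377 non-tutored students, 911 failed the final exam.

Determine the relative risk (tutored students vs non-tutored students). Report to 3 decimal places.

1.019

risk, tutored students = 612/2227 = 0.2748
risk, non-tutored students = 911/3377 = 0.2698
RR = 0.2748 / 0.2698 = 1.019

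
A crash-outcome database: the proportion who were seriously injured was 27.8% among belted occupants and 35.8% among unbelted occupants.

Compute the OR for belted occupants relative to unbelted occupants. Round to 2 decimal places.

OR = 0.69

odds, belted occupants = 0.2780/0.7220 = 0.3850
odds, unbelted occupants = 0.3580/0.6420 = 0.5576
OR = 0.3850 / 0.5576 = 0.69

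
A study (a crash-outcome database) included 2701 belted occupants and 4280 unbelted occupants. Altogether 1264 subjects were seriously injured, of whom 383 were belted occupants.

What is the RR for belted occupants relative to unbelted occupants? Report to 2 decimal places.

0.69

belted occupants without the outcome: 2701 − 383 = 2318
unbelted occupants with the outcome: 1264 − 383 = 881
unbelted occupants without the outcome: 4280 − 881 = 3399
risk, belted occupants = 383/2701 = 0.1418
risk, unbelted occupants = 881/4280 = 0.2058
RR = 0.1418 / 0.2058 = 0.69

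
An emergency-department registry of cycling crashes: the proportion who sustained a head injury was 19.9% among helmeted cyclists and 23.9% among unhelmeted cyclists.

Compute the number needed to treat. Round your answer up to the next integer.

absolute risk difference = 0.040000
1 / 0.040000 = 25.000 → round up → 25

NNT = 25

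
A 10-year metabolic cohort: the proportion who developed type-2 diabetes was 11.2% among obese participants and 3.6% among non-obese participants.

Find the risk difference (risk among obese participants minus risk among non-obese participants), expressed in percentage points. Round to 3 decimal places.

risk difference = 0.11200 − 0.03600 = 0.07600 → 7.600 percentage points

RD ≈ 7.600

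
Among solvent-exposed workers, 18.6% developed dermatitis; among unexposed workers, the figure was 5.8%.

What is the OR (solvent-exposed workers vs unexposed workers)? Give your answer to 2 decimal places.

OR ≈ 3.71

odds, solvent-exposed workers = 0.1860/0.8140 = 0.2285
odds, unexposed workers = 0.0580/0.9420 = 0.0616
OR = 0.2285 / 0.0616 = 3.71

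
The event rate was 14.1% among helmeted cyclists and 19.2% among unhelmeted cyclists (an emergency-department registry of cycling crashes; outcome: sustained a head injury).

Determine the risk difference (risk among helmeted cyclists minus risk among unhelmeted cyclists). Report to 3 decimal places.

risk difference = 0.1410 − 0.1920 = -0.051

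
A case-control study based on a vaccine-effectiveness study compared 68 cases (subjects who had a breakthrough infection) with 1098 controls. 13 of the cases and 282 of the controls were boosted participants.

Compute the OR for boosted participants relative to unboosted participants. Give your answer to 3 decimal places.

OR: 0.684

odds, boosted participants = 13/282 = 0.04610
odds, unboosted participants = 55/816 = 0.06740
OR = 0.04610 / 0.06740 = 0.684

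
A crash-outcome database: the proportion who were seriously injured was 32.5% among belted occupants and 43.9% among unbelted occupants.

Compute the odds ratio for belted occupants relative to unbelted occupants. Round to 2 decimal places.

odds, belted occupants = 0.3250/0.6750 = 0.4815
odds, unbelted occupants = 0.4390/0.5610 = 0.7825
OR = 0.4815 / 0.7825 = 0.62

0.62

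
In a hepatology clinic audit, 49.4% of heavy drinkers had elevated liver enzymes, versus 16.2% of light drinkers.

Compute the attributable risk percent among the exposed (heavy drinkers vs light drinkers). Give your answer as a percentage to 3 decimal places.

AR% = (0.4940 − 0.1620) / 0.4940 = 0.6721 → 67.206%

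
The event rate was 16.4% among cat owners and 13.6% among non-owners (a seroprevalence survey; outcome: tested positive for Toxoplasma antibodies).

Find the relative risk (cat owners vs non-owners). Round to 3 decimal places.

RR = 0.1640 / 0.1360 = 1.206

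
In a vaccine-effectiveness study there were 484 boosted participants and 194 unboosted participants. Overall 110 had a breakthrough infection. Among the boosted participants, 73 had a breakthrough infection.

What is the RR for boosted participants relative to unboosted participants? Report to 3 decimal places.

boosted participants without the outcome: 484 − 73 = 411
unboosted participants with the outcome: 110 − 73 = 37
unboosted participants without the outcome: 194 − 37 = 157
risk, boosted participants = 73/484 = 0.1508
risk, unboosted participants = 37/194 = 0.1907
RR = 0.1508 / 0.1907 = 0.791

RR: 0.791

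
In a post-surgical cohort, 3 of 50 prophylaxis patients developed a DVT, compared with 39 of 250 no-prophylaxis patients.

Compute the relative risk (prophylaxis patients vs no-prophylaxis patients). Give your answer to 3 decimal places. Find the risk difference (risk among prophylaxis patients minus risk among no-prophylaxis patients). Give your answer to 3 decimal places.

RR = 0.385; RD = -0.096

risk, prophylaxis patients = 3/50 = 0.0600
risk, no-prophylaxis patients = 39/250 = 0.1560
RR = 0.0600 / 0.1560 = 0.385
risk difference = 0.0600 − 0.1560 = -0.096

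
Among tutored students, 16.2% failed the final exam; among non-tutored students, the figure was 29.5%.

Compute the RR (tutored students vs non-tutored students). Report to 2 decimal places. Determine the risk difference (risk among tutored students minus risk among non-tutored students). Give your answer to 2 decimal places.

RR = 0.1620 / 0.2950 = 0.55
risk difference = 0.1620 − 0.2950 = -0.13

RR = 0.55; RD = -0.13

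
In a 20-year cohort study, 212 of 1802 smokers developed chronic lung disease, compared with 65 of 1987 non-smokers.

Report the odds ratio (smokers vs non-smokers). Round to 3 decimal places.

OR = (212 × 1922) / (1590 × 65) = 407464/103350 ≈ 3.943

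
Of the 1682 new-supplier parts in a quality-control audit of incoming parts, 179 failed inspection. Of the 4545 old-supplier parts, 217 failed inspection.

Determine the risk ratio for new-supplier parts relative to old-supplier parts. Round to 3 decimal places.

risk, new-supplier parts = 179/1682 = 0.10642
risk, old-supplier parts = 217/4545 = 0.04774
RR = 0.10642 / 0.04774 = 2.229

RR = 2.229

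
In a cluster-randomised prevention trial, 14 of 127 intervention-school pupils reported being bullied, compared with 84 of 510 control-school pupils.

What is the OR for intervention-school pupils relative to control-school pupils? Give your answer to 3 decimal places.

OR = 0.628

odds, intervention-school pupils = 14/113 = 0.1239
odds, control-school pupils = 84/426 = 0.1972
OR = 0.1239 / 0.1972 = 0.628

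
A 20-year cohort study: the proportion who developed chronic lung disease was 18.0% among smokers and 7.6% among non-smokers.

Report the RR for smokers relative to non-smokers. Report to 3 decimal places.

RR = 0.1800 / 0.0760 = 2.368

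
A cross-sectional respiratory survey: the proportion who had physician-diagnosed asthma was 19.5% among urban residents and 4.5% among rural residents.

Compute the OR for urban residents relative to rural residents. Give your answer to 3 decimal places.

5.141

odds, urban residents = 0.19500/0.80500 = 0.24224
odds, rural residents = 0.04500/0.95500 = 0.04712
OR = 0.24224 / 0.04712 = 5.141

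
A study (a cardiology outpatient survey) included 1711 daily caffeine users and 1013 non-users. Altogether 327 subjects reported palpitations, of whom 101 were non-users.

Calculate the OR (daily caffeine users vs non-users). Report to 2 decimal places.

daily caffeine users with the outcome: 327 − 101 = 226
daily caffeine users without the outcome: 1711 − 226 = 1485
non-users without the outcome: 1013 − 101 = 912
odds, daily caffeine users = 226/1485 = 0.1522
odds, non-users = 101/912 = 0.1107
OR = 0.1522 / 0.1107 = 1.37

1.37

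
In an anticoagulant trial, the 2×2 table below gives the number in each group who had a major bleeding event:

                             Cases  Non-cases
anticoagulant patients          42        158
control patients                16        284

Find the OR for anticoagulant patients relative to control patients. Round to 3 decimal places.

OR = (42 × 284) / (158 × 16) = 11928/2528 ≈ 4.718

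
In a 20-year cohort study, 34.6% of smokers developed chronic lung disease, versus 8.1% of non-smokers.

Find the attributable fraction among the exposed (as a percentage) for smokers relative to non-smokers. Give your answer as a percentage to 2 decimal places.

AR% = (0.3460 − 0.0810) / 0.3460 = 0.7659 → 76.59%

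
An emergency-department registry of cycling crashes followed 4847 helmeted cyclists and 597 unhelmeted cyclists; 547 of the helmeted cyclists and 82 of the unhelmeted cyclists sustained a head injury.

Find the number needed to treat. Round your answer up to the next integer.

risk, helmeted cyclists = 547/4847 = 0.112853
risk, unhelmeted cyclists = 82/597 = 0.137353
absolute risk difference = 0.024500
1 / 0.024500 = 40.816 → round up → 41

NNT = 41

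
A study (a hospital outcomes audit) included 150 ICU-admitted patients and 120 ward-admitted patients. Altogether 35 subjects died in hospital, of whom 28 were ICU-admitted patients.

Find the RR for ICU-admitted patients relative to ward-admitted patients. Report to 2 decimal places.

ICU-admitted patients without the outcome: 150 − 28 = 122
ward-admitted patients with the outcome: 35 − 28 = 7
ward-admitted patients without the outcome: 120 − 7 = 113
risk, ICU-admitted patients = 28/150 = 0.1867
risk, ward-admitted patients = 7/120 = 0.0583
RR = 0.1867 / 0.0583 = 3.20

RR ≈ 3.20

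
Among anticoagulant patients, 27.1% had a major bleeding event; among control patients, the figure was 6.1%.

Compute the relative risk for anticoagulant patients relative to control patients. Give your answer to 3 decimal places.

RR = 0.2710 / 0.0610 = 4.443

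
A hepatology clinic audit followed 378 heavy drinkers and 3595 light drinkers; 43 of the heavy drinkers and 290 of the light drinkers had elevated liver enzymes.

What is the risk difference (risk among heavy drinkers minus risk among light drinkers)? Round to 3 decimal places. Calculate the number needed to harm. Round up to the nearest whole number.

RD = 0.033; NNH = 31

risk, heavy drinkers = 43/378 = 0.1138
risk, light drinkers = 290/3595 = 0.0807
risk difference = 0.1138 − 0.0807 = 0.033
absolute risk difference = 0.033089
1 / 0.033089 = 30.222 → round up → 31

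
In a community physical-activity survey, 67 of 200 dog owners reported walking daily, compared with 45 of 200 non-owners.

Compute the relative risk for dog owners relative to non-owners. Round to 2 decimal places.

risk, dog owners = 67/200 = 0.3350
risk, non-owners = 45/200 = 0.2250
RR = 0.3350 / 0.2250 = 1.49

RR ≈ 1.49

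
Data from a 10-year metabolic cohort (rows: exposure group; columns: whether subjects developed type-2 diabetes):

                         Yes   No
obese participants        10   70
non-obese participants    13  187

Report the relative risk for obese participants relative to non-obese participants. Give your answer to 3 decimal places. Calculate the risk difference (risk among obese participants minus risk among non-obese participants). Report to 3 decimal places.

RR = 1.923; RD = 0.060

risk, obese participants = 10/80 = 0.1250
risk, non-obese participants = 13/200 = 0.0650
RR = 0.1250 / 0.0650 = 1.923
risk difference = 0.1250 − 0.0650 = 0.060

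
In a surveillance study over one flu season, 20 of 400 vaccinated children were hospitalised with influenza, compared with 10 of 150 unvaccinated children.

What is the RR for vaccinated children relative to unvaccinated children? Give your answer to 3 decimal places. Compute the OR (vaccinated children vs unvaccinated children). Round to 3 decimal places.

RR = 0.750; OR = 0.737

risk, vaccinated children = 20/400 = 0.0500
risk, unvaccinated children = 10/150 = 0.0667
RR = 0.0500 / 0.0667 = 0.750
odds, vaccinated children = 20/380 = 0.0526
odds, unvaccinated children = 10/140 = 0.0714
OR = 0.0526 / 0.0714 = 0.737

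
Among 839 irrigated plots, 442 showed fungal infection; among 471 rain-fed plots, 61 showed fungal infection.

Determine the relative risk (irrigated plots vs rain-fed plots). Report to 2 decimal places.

4.07

risk, irrigated plots = 442/839 = 0.5268
risk, rain-fed plots = 61/471 = 0.1295
RR = 0.5268 / 0.1295 = 4.07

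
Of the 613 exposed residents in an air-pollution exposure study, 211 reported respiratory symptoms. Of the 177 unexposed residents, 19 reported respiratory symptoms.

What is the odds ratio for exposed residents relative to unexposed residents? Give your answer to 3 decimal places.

OR = (211 × 158) / (402 × 19) = 33338/7638 ≈ 4.365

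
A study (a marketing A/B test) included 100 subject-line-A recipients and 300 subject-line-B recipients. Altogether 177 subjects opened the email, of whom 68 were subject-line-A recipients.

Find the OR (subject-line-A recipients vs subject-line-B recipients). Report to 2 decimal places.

subject-line-A recipients without the outcome: 100 − 68 = 32
subject-line-B recipients with the outcome: 177 − 68 = 109
subject-line-B recipients without the outcome: 300 − 109 = 191
OR = (68 × 191) / (32 × 109) = 12988/3488 ≈ 3.72

3.72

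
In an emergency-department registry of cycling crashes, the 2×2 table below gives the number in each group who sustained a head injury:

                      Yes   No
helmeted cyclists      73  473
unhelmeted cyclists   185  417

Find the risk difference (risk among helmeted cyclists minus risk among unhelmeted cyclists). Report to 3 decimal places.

RD: -0.174

risk, helmeted cyclists = 73/546 = 0.1337
risk, unhelmeted cyclists = 185/602 = 0.3073
risk difference = 0.1337 − 0.3073 = -0.174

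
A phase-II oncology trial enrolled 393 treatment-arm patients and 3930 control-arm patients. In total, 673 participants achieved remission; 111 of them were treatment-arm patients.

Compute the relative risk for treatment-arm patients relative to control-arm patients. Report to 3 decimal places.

1.975

treatment-arm patients without the outcome: 393 − 111 = 282
control-arm patients with the outcome: 673 − 111 = 562
control-arm patients without the outcome: 3930 − 562 = 3368
risk, treatment-arm patients = 111/393 = 0.2824
risk, control-arm patients = 562/3930 = 0.1430
RR = 0.2824 / 0.1430 = 1.975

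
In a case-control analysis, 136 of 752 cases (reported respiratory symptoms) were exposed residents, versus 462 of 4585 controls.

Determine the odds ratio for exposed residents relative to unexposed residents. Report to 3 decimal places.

OR = (136 × 4123) / (462 × 616) = 560728/284592 ≈ 1.970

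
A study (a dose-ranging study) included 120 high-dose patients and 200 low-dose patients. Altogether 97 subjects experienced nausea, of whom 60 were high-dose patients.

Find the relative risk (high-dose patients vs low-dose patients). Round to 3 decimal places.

2.703

high-dose patients without the outcome: 120 − 60 = 60
low-dose patients with the outcome: 97 − 60 = 37
low-dose patients without the outcome: 200 − 37 = 163
risk, high-dose patients = 60/120 = 0.5000
risk, low-dose patients = 37/200 = 0.1850
RR = 0.5000 / 0.1850 = 2.703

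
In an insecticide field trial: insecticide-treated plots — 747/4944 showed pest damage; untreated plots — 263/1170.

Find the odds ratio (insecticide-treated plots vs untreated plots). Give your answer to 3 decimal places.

OR = (747 × 907) / (4197 × 263) = 677529/1103811 ≈ 0.614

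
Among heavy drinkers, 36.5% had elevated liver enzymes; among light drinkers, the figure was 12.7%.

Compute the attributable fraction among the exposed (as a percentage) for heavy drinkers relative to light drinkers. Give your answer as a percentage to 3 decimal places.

AR% = (0.3650 − 0.1270) / 0.3650 = 0.6521 → 65.205%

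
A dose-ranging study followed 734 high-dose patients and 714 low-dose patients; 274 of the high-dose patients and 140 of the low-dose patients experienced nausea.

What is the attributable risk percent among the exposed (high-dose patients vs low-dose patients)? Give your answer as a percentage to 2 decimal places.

AR% = 47.47%

risk, high-dose patients = 274/734 = 0.3733
risk, low-dose patients = 140/714 = 0.1961
AR% = (0.3733 − 0.1961) / 0.3733 = 0.4747 → 47.47%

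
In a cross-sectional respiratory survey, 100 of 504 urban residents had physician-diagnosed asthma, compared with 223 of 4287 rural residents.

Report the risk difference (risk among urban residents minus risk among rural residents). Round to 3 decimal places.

risk, urban residents = 100/504 = 0.1984
risk, rural residents = 223/4287 = 0.0520
risk difference = 0.1984 − 0.0520 = 0.146

RD ≈ 0.146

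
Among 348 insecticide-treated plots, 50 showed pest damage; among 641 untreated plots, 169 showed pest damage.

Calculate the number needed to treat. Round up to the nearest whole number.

risk, insecticide-treated plots = 50/348 = 0.143678
risk, untreated plots = 169/641 = 0.263651
absolute risk difference = 0.119972
1 / 0.119972 = 8.335 → round up → 9

NNT ≈ 9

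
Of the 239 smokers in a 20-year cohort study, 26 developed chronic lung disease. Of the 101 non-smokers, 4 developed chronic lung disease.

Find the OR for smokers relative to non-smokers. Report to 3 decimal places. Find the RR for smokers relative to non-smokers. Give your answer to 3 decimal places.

odds, smokers = 26/213 = 0.12207
odds, non-smokers = 4/97 = 0.04124
OR = 0.12207 / 0.04124 = 2.960
risk, smokers = 26/239 = 0.10879
risk, non-smokers = 4/101 = 0.03960
RR = 0.10879 / 0.03960 = 2.747

OR = 2.960; RR = 2.747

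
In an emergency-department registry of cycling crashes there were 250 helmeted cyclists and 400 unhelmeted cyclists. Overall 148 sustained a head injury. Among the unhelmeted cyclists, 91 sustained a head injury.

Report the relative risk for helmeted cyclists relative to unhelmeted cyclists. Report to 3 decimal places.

helmeted cyclists with the outcome: 148 − 91 = 57
helmeted cyclists without the outcome: 250 − 57 = 193
unhelmeted cyclists without the outcome: 400 − 91 = 309
risk, helmeted cyclists = 57/250 = 0.2280
risk, unhelmeted cyclists = 91/400 = 0.2275
RR = 0.2280 / 0.2275 = 1.002

1.002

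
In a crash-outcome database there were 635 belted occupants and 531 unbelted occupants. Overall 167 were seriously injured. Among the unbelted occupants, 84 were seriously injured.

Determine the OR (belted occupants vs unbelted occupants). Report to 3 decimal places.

belted occupants with the outcome: 167 − 84 = 83
belted occupants without the outcome: 635 − 83 = 552
unbelted occupants without the outcome: 531 − 84 = 447
OR = (83 × 447) / (552 × 84) = 37101/46368 ≈ 0.800

0.800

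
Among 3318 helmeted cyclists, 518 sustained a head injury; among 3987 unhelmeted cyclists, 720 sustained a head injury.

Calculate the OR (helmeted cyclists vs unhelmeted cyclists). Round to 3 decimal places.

OR = (518 × 3267) / (2800 × 720) = 1692306/2016000 ≈ 0.839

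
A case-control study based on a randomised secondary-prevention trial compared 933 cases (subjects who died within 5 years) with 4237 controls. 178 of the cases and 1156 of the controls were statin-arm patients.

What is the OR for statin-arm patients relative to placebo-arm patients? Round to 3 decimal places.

0.628

odds, statin-arm patients = 178/1156 = 0.1540
odds, placebo-arm patients = 755/3081 = 0.2451
OR = 0.1540 / 0.2451 = 0.628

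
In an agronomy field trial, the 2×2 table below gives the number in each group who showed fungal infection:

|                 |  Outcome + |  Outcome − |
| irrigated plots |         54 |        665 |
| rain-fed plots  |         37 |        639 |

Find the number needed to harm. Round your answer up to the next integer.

50

risk, irrigated plots = 54/719 = 0.075104
risk, rain-fed plots = 37/676 = 0.054734
absolute risk difference = 0.020371
1 / 0.020371 = 49.089 → round up → 50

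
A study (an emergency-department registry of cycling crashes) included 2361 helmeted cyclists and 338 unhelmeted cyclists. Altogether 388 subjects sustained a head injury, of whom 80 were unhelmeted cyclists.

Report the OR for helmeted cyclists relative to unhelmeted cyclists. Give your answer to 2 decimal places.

helmeted cyclists with the outcome: 388 − 80 = 308
helmeted cyclists without the outcome: 2361 − 308 = 2053
unhelmeted cyclists without the outcome: 338 − 80 = 258
OR = (308 × 258) / (2053 × 80) = 79464/164240 ≈ 0.48

OR = 0.48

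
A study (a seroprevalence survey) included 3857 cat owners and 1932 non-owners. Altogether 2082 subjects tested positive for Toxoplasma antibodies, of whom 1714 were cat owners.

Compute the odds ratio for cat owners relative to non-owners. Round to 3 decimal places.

cat owners without the outcome: 3857 − 1714 = 2143
non-owners with the outcome: 2082 − 1714 = 368
non-owners without the outcome: 1932 − 368 = 1564
odds, cat owners = 1714/2143 = 0.7998
odds, non-owners = 368/1564 = 0.2353
OR = 0.7998 / 0.2353 = 3.399

OR: 3.399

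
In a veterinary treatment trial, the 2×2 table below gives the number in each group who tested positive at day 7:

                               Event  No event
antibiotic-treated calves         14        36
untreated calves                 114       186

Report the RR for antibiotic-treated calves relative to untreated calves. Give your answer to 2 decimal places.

risk, antibiotic-treated calves = 14/50 = 0.2800
risk, untreated calves = 114/300 = 0.3800
RR = 0.2800 / 0.3800 = 0.74

RR ≈ 0.74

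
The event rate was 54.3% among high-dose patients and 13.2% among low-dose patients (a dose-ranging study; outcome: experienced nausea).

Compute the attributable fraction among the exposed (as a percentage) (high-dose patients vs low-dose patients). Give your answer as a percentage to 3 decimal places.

AR% = (0.5430 − 0.1320) / 0.5430 = 0.7569 → 75.691%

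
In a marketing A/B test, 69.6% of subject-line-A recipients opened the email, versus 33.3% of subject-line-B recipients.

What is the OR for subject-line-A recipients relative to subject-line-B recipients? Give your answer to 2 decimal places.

odds, subject-line-A recipients = 0.6960/0.3040 = 2.2895
odds, subject-line-B recipients = 0.3330/0.6670 = 0.4993
OR = 2.2895 / 0.4993 = 4.59

OR ≈ 4.59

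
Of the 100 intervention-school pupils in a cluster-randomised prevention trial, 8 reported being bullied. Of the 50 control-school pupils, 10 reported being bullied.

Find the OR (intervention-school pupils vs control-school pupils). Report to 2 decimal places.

OR = (8 × 40) / (92 × 10) = 320/920 ≈ 0.35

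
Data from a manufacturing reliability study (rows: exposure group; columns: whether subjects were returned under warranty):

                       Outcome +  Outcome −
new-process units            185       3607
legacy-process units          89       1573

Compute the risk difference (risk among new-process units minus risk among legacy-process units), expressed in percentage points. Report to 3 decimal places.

risk, new-process units = 185/3792 = 0.04879
risk, legacy-process units = 89/1662 = 0.05355
risk difference = 0.04879 − 0.05355 = -0.00476 → -0.476 percentage points

-0.476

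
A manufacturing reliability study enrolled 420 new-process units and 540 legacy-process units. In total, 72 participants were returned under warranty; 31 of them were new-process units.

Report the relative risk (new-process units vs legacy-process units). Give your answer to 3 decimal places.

0.972

new-process units without the outcome: 420 − 31 = 389
legacy-process units with the outcome: 72 − 31 = 41
legacy-process units without the outcome: 540 − 41 = 499
risk, new-process units = 31/420 = 0.0738
risk, legacy-process units = 41/540 = 0.0759
RR = 0.0738 / 0.0759 = 0.972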